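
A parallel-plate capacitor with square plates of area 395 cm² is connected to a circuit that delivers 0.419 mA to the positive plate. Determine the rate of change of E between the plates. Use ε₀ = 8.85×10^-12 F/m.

The displacement current between the plates equals the conduction current, I_d = 0.419 mA.
Then dE/dt = I_d/(ε₀A) = 1.20×10^9 V/(m·s).

1.20×10^9 V/(m·s)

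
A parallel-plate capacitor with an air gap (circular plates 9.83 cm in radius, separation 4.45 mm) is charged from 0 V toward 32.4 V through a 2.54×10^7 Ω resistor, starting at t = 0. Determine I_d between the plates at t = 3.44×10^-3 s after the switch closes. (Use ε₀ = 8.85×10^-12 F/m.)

1.35×10^-7 A

C = ε₀A/d = (8.85×10^-12)(0.03036)/(4.45×10^-3) = 6.038×10^-11 F, so τ = RC = 1.534×10^-3 s.
The conduction current is I(t) = (V₀/R) e^(−t/τ), and the displacement current between the plates equals it.
t/τ = 2.243; I_d = (32.4/2.54×10^7) · e^(−2.243) = (1.276×10^-6)(0.1061) = 1.35×10^-7 A.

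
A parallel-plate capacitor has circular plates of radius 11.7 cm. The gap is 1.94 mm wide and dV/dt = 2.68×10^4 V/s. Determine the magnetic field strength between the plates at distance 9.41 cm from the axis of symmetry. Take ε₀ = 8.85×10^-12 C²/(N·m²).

7.23×10^-12 T

dE/dt = (dV/dt)/d = 1.381×10^7 V/(m·s); I_d = ε₀(πR²)(dE/dt) = (8.85×10^-12)(0.04301)(1.381×10^7) = 5.257×10^-6 A.
An Ampèrian loop of radius r encloses a fraction (r/R)² of I_d. Then B·2πr = μ₀ I_d (r/R)², giving B = μ₀ I_d r/(2πR²) = 7.23×10^-12 T.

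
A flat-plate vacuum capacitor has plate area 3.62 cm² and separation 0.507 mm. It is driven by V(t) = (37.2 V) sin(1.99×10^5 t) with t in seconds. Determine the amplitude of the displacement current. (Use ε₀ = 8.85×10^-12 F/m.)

The displacement current equals the conduction current C dV/dt, which peaks at C V₀ ω.
With C = ε₀A/d = (8.85×10^-12)(3.62×10^-4)/(5.07×10^-4) = 6.319×10^-12 F and ω = 1.99×10^5 rad/s, I_d,max = (6.319×10^-12)(37.2)(1.99×10^5) = 4.68×10^-5 A.

4.68×10^-5 A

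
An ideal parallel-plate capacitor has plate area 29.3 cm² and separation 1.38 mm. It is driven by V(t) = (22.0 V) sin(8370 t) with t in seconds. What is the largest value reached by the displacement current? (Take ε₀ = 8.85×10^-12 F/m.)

(dE/dt)_max = V₀ω/d = 1.334×10^8 V/(m·s); ω = 8370 rad/s.
I_d,max = ε₀ A (dE/dt)_max = (8.85×10^-12)(2.93×10^-3)(1.334×10^8) = 3.46×10^-6 A.

3.46×10^-6 A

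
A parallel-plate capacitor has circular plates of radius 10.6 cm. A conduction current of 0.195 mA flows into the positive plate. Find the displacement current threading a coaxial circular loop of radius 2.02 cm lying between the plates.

7.08×10^-6 A

No conduction current crosses the gap, so I_d there equals the 1.95×10^-4 A in the leads.
Since J_d is uniform, the enclosed fraction is (r/R)² = 0.03632, giving I_d,enc = 7.08×10^-6 A.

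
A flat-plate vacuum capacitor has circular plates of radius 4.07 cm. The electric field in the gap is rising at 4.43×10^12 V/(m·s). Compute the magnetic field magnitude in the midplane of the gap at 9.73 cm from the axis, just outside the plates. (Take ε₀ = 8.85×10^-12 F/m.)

4.19×10^-7 T

Through the whole plate area (πR² = 5.204×10^-3 m²), I_d = ε₀ πR² dE/dt = 0.2040 A.
For r ≥ R the full I_d is enclosed: B = μ₀ I_d/(2πr) = (4π×10^-7)(0.2040)/(2π·0.0973) = 4.19×10^-7 T.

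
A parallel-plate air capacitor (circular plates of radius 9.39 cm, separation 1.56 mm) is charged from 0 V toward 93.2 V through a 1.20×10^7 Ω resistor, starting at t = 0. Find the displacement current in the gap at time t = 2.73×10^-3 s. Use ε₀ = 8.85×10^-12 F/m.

C = ε₀A/d = (8.85×10^-12)(0.02770)/(1.56×10^-3) = 1.571×10^-10 F and τ = RC = 1.885×10^-3 s. I_d in the gap equals the RC charging current.
I_d(t) = (V₀/R) e^(−t/τ) = 7.767×10^-6 · e^(−1.448) = 1.83×10^-6 A.

1.83×10^-6 A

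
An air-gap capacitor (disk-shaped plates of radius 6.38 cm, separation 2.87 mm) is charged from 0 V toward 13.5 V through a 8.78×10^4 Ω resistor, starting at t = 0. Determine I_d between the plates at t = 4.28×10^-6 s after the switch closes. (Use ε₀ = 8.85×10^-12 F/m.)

C = ε₀A/d = (8.85×10^-12)(0.01279)/(2.87×10^-3) = 3.944×10^-11 F and τ = RC = 3.463×10^-6 s. I_d in the gap equals the RC charging current.
I_d(t) = (V₀/R) e^(−t/τ) = 1.538×10^-4 · e^(−1.236) = 4.47×10^-5 A.

4.47×10^-5 A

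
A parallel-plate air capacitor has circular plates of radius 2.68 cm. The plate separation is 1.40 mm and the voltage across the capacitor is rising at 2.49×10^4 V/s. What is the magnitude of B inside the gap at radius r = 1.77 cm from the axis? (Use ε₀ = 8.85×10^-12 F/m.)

I_d = C dV/dt with C = ε₀πR²/d = 1.426×10^-11 F, so I_d = (1.426×10^-11)(2.49×10^4) = 3.551×10^-7 A.
For r < R the Ampère–Maxwell law gives B(2πr) = μ₀ I_d (r²/R²), so B = μ₀ I_d r/(2πR²) = (4π×10^-7)(3.551×10^-7)(0.0177)/(2π·0.0268²) = 1.75×10^-12 T.

1.75×10^-12 T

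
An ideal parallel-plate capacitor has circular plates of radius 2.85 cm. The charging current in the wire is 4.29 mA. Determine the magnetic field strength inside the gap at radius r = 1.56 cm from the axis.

By continuity the displacement current in the gap matches the conduction current: I_d = 4.29×10^-3 A.
∮B·dl = μ₀ I_d,enc with I_d,enc = I_d r²/R² = 1.285×10^-3 A; so B = μ₀ I_d,enc/(2πr) = 1.65×10^-8 T.

1.65×10^-8 T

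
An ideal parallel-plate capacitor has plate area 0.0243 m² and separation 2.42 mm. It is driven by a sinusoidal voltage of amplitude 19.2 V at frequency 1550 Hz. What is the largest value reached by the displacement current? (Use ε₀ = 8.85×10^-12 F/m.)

1.66×10^-5 A

The displacement current equals the conduction current C dV/dt, which peaks at C V₀ ω.
With C = ε₀A/d = (8.85×10^-12)(0.0243)/(2.42×10^-3) = 8.887×10^-11 F and ω = 2πf = 9739 rad/s, I_d,max = (8.887×10^-11)(19.2)(9739) = 1.66×10^-5 A.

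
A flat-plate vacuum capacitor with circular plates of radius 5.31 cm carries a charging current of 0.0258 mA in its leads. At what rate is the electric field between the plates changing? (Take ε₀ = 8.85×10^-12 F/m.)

3.29×10^8 V/(m·s)

By continuity, I_d in the gap equals the 0.0258 mA flowing in the wire.
Inverting I_d = ε₀ A dE/dt gives dE/dt = 2.58×10^-5 / (8.85×10^-12 · 8.858×10^-3) = 3.29×10^8 V/(m·s).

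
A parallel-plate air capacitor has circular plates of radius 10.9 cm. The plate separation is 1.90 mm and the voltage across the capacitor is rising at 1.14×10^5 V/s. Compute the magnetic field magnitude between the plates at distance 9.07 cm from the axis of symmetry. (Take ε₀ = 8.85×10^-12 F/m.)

3.03×10^-11 T

With E = V/d, dE/dt = 6.000×10^7 V/(m·s) and πR² = 0.03733 m², giving I_d = ε₀ πR² dE/dt = 1.982×10^-5 A.
∮B·dl = μ₀ I_d,enc with I_d,enc = I_d r²/R² = 1.372×10^-5 A; so B = μ₀ I_d,enc/(2πr) = 3.03×10^-11 T.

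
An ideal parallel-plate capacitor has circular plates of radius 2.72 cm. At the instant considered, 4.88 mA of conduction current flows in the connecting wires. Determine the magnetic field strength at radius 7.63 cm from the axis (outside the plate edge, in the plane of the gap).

Between the plates the displacement current equals the wire current: I_d = 4.88 mA = 4.88×10^-3 A.
For r ≥ R the full I_d is enclosed: B = μ₀ I_d/(2πr) = (4π×10^-7)(4.88×10^-3)/(2π·0.0763) = 1.28×10^-8 T.

1.28×10^-8 T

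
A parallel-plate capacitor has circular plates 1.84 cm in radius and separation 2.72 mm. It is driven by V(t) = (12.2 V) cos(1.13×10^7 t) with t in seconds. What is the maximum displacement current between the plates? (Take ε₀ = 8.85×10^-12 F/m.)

4.77×10^-4 A

The displacement current equals the conduction current C dV/dt, which peaks at C V₀ ω.
With C = ε₀A/d = (8.85×10^-12)(1.064×10^-3)/(2.72×10^-3) = 3.462×10^-12 F and ω = 1.13×10^7 rad/s, I_d,max = (3.462×10^-12)(12.2)(1.13×10^7) = 4.77×10^-4 A.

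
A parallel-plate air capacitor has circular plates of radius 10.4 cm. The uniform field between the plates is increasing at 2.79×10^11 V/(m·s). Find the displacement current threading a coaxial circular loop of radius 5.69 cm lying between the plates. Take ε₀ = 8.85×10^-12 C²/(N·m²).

0.0251 A

Through the whole plate area (πR² = 0.03398 m²), I_d = ε₀ πR² dE/dt = 0.08390 A.
Through an area πr² the displacement current is I_d·(πr²/πR²) = I_d (r/R)² = 0.0251 A.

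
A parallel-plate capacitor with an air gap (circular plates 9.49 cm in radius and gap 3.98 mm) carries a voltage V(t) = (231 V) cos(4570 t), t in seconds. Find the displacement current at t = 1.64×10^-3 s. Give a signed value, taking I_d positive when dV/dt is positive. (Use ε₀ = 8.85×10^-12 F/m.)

dE/dt = (V₀ω/d)·−sin(ωt) with ωt = 7.4948 rad: (231)(4570)(-0.9362)/(3.98×10^-3) = -2.483×10^8 V/(m·s).
I_d = ε₀ A dE/dt = (8.85×10^-12)(0.02829)(-2.483×10^8) = -6.22×10^-5 A.

-6.22×10^-5 A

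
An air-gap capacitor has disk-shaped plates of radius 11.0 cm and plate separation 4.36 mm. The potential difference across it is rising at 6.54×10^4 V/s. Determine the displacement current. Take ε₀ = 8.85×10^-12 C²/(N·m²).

C = ε₀A/d = (8.85×10^-12)(0.03801)/(4.36×10^-3) = 7.715×10^-11 F.
I_d = C dV/dt = (7.715×10^-11)(6.54×10^4) = 5.05×10^-6 A.

5.05×10^-6 A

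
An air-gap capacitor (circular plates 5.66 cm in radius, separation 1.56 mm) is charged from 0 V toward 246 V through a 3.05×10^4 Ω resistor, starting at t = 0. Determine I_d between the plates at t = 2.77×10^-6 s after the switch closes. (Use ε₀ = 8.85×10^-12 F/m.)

1.64×10^-3 A

C = ε₀A/d = (8.85×10^-12)(0.01006)/(1.56×10^-3) = 5.707×10^-11 F and τ = RC = 1.741×10^-6 s. I_d in the gap equals the RC charging current.
I_d(t) = (V₀/R) e^(−t/τ) = 8.066×10^-3 · e^(−1.591) = 1.64×10^-3 A.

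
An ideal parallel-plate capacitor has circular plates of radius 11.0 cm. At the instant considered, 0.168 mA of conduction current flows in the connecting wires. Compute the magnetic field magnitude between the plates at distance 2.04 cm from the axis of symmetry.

By continuity the displacement current in the gap matches the conduction current: I_d = 1.68×10^-4 A.
An Ampèrian loop of radius r encloses a fraction (r/R)² of I_d. Then B·2πr = μ₀ I_d (r/R)², giving B = μ₀ I_d r/(2πR²) = 5.66×10^-11 T.

5.66×10^-11 T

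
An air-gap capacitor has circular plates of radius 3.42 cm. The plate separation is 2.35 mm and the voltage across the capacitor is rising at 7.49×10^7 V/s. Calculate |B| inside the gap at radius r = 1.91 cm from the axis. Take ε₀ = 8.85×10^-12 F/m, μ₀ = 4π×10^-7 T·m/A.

With E = V/d, dE/dt = 3.187×10^10 V/(m·s) and πR² = 3.675×10^-3 m², giving I_d = ε₀ πR² dE/dt = 1.037×10^-3 A.
For r < R the Ampère–Maxwell law gives B(2πr) = μ₀ I_d (r²/R²), so B = μ₀ I_d r/(2πR²) = (4π×10^-7)(1.037×10^-3)(0.0191)/(2π·0.0342²) = 3.39×10^-9 T.

3.39×10^-9 T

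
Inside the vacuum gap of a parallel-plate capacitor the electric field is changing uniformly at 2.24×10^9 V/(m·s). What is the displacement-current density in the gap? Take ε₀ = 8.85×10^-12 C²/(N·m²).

J_d = ε₀ ∂E/∂t, so J_d = 0.0198 A/m².

0.0198 A/m²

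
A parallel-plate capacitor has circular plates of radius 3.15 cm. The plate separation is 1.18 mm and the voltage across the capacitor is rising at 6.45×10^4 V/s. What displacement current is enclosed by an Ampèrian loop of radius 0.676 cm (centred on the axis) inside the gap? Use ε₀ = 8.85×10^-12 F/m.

dE/dt = (dV/dt)/d = 5.466×10^7 V/(m·s); I_d = ε₀(πR²)(dE/dt) = (8.85×10^-12)(3.117×10^-3)(5.466×10^7) = 1.508×10^-6 A.
Since J_d is uniform, the enclosed fraction is (r/R)² = 0.04605, giving I_d,enc = 6.94×10^-8 A.

6.94×10^-8 A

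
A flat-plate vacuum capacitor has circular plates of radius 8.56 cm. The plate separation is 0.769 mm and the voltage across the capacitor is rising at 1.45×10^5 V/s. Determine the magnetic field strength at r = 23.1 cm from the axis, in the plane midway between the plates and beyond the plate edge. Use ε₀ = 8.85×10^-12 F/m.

3.33×10^-11 T

With E = V/d, dE/dt = 1.886×10^8 V/(m·s) and πR² = 0.02302 m², giving I_d = ε₀ πR² dE/dt = 3.842×10^-5 A.
For r ≥ R the full I_d is enclosed: B = μ₀ I_d/(2πr) = (4π×10^-7)(3.842×10^-5)/(2π·0.231) = 3.33×10^-11 T.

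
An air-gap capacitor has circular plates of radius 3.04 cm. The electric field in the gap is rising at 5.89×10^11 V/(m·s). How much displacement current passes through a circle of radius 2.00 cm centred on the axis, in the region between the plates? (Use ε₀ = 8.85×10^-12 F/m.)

Total displacement current: I_d = ε₀(πR²)(dE/dt) = (8.85×10^-12)(2.903×10^-3)(5.89×10^11) = 0.01513 A.
Through an area πr² the displacement current is I_d·(πr²/πR²) = I_d (r/R)² = 6.55×10^-3 A.

6.55×10^-3 A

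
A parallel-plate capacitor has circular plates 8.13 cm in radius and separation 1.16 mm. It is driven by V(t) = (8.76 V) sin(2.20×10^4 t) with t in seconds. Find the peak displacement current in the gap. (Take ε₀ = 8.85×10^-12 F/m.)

(dE/dt)_max = V₀ω/d = 1.661×10^8 V/(m·s); ω = 2.20×10^4 rad/s.
I_d,max = ε₀ A (dE/dt)_max = (8.85×10^-12)(0.02076)(1.661×10^8) = 3.05×10^-5 A.

3.05×10^-5 A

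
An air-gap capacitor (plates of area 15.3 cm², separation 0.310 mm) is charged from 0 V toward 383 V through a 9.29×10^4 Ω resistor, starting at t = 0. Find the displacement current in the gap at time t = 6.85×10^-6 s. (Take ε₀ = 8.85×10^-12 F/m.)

With C = ε₀A/d = (8.85×10^-12)(1.53×10^-3)/(3.10×10^-4) = 4.368×10^-11 F, the time constant is τ = RC = 4.058×10^-6 s, so t/τ = 1.688 and e^(−t/τ) = 0.1849.
I_d = I_cond = (V₀/R) e^(−t/τ) = (4.123×10^-3)(0.1849) = 7.62×10^-4 A.

7.62×10^-4 A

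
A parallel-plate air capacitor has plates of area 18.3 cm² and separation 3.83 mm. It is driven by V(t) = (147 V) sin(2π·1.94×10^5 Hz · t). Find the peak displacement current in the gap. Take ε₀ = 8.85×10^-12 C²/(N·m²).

7.58×10^-4 A

C = ε₀A/d = (8.85×10^-12)(1.83×10^-3)/(3.83×10^-3) = 4.229×10^-12 F; ω = 2πf = 1.219×10^6 rad/s.
I_d = C dV/dt, so |I_d|_max = C V₀ ω = (4.229×10^-12)(147)(1.219×10^6) = 7.58×10^-4 A.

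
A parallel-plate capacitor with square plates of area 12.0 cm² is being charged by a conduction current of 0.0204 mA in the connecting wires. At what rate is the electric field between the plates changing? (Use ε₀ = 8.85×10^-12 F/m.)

By continuity, I_d in the gap equals the 0.0204 mA flowing in the wire.
Then dE/dt = I_d/(ε₀A) = 1.92×10^9 V/(m·s).

1.92×10^9 V/(m·s)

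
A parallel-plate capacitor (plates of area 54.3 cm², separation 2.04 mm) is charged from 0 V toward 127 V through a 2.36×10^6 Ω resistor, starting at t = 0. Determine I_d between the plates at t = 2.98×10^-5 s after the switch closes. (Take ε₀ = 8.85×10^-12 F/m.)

With C = ε₀A/d = (8.85×10^-12)(5.43×10^-3)/(2.04×10^-3) = 2.356×10^-11 F, the time constant is τ = RC = 5.560×10^-5 s, so t/τ = 0.5360 and e^(−t/τ) = 0.5851.
I_d = I_cond = (V₀/R) e^(−t/τ) = (5.381×10^-5)(0.5851) = 3.15×10^-5 A.

3.15×10^-5 A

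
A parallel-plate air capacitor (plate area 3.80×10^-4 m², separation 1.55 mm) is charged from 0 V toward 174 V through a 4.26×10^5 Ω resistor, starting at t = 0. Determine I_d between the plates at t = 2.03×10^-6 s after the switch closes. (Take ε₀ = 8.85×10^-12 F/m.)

C = ε₀A/d = (8.85×10^-12)(3.80×10^-4)/(1.55×10^-3) = 2.170×10^-12 F and τ = RC = 9.244×10^-7 s. I_d in the gap equals the RC charging current.
I_d(t) = (V₀/R) e^(−t/τ) = 4.085×10^-4 · e^(−2.196) = 4.54×10^-5 A.

4.54×10^-5 A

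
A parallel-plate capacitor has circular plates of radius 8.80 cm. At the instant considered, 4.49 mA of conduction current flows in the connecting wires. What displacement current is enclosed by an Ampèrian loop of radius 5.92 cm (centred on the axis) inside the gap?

2.03×10^-3 A

Between the plates the displacement current equals the wire current: I_d = 4.49 mA = 4.49×10^-3 A.
Since J_d is uniform, the enclosed fraction is (r/R)² = 0.4526, giving I_d,enc = 2.03×10^-3 A.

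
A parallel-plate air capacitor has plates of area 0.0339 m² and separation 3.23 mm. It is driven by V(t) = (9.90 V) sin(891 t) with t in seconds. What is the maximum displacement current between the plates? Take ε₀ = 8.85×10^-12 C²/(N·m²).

(dE/dt)_max = V₀ω/d = 2.731×10^6 V/(m·s); ω = 891 rad/s.
I_d,max = ε₀ A (dE/dt)_max = (8.85×10^-12)(0.0339)(2.731×10^6) = 8.19×10^-7 A.

8.19×10^-7 A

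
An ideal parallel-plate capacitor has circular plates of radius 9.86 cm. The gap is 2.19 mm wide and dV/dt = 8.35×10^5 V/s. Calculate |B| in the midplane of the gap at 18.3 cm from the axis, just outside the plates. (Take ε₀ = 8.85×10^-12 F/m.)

dE/dt = (dV/dt)/d = 3.813×10^8 V/(m·s); I_d = ε₀(πR²)(dE/dt) = (8.85×10^-12)(0.03054)(3.813×10^8) = 1.031×10^-4 A.
For r ≥ R the full I_d is enclosed: B = μ₀ I_d/(2πr) = (4π×10^-7)(1.031×10^-4)/(2π·0.183) = 1.13×10^-10 T.

1.13×10^-10 T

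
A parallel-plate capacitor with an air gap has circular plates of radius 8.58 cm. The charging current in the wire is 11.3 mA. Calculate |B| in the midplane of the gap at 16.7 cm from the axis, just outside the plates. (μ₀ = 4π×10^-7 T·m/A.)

1.35×10^-8 T

No conduction current crosses the gap, so I_d there equals the 0.0113 A in the leads.
Outside the plates the loop encloses all of I_d, so B·2πr = μ₀ I_d and B = 1.35×10^-8 T.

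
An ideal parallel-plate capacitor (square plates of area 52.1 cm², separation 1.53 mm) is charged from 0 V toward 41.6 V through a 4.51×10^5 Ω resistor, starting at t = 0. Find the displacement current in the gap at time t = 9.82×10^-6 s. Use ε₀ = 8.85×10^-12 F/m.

4.48×10^-5 A

C = ε₀A/d = (8.85×10^-12)(5.21×10^-3)/(1.53×10^-3) = 3.014×10^-11 F, so τ = RC = 1.359×10^-5 s.
The conduction current is I(t) = (V₀/R) e^(−t/τ), and the displacement current between the plates equals it.
t/τ = 0.7226; I_d = (41.6/4.51×10^5) · e^(−0.7226) = (9.224×10^-5)(0.4855) = 4.48×10^-5 A.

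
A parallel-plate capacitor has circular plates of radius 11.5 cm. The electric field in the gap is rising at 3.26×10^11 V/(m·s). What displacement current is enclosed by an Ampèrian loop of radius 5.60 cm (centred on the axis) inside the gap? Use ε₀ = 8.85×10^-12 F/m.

0.0284 A

Through the whole plate area (πR² = 0.04155 m²), I_d = ε₀ πR² dE/dt = 0.1199 A.
Through an area πr² the displacement current is I_d·(πr²/πR²) = I_d (r/R)² = 0.0284 A.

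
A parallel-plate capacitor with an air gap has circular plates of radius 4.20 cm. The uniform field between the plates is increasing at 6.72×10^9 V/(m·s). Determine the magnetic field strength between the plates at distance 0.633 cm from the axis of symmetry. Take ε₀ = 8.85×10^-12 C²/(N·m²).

2.37×10^-10 T

Through the whole plate area (πR² = 5.542×10^-3 m²), I_d = ε₀ πR² dE/dt = 3.296×10^-4 A.
∮B·dl = μ₀ I_d,enc with I_d,enc = I_d r²/R² = 7.487×10^-6 A; so B = μ₀ I_d,enc/(2πr) = 2.37×10^-10 T.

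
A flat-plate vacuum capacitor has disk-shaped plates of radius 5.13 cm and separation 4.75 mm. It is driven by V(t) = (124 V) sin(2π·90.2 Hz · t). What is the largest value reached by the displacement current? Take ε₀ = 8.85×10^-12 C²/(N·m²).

C = ε₀A/d = (8.85×10^-12)(8.268×10^-3)/(4.75×10^-3) = 1.540×10^-11 F; ω = 2πf = 566.7 rad/s.
I_d = C dV/dt, so |I_d|_max = C V₀ ω = (1.540×10^-11)(124)(566.7) = 1.08×10^-6 A.

1.08×10^-6 A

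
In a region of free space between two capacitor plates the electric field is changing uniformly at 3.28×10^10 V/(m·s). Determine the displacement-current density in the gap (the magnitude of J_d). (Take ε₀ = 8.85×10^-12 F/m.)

0.290 A/m²

The displacement-current density is ε₀ ∂E/∂t = (8.85×10^-12)(3.28×10^10) = 0.290 A/m².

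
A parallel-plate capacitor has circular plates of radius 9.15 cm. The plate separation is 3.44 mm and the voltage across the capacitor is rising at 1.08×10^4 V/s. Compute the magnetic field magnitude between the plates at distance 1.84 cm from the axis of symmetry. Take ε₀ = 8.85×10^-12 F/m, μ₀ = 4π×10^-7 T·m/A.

With E = V/d, dE/dt = 3.140×10^6 V/(m·s) and πR² = 0.02630 m², giving I_d = ε₀ πR² dE/dt = 7.309×10^-7 A.
An Ampèrian loop of radius r encloses a fraction (r/R)² of I_d. Then B·2πr = μ₀ I_d (r/R)², giving B = μ₀ I_d r/(2πR²) = 3.21×10^-13 T.

3.21×10^-13 T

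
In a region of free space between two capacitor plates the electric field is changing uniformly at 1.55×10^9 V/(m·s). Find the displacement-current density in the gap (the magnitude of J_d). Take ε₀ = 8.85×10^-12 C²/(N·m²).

0.0137 A/m²

J_d = ε₀ ∂E/∂t, so J_d = 0.0137 A/m².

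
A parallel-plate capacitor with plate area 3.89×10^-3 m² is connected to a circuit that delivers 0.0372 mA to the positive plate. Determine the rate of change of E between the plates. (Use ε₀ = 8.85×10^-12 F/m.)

Charge continuity gives I_d = I = 3.72×10^-5 A between the plates.
Inverting I_d = ε₀ A dE/dt gives dE/dt = 3.72×10^-5 / (8.85×10^-12 · 3.89×10^-3) = 1.08×10^9 V/(m·s).

1.08×10^9 V/(m·s)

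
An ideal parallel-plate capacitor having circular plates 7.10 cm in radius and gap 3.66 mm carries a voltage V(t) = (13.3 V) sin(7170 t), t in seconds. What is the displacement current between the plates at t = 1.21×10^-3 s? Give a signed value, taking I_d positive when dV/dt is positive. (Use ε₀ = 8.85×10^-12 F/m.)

-2.67×10^-6 A

dV/dt = (13.3)(7170)·cos(8.6757) = -6.983×10^4 V/s.
I_d = C dV/dt with C = ε₀A/d = (8.85×10^-12)(0.01584)/(3.66×10^-3) = 3.830×10^-11 F, so I_d = (3.830×10^-11)(-6.983×10^4) = -2.67×10^-6 A.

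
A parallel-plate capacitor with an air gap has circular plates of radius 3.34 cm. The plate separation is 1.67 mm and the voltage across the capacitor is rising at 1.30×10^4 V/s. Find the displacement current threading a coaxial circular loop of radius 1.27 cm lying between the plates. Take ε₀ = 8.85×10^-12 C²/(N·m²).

3.49×10^-8 A

With E = V/d, dE/dt = 7.784×10^6 V/(m·s) and πR² = 3.505×10^-3 m², giving I_d = ε₀ πR² dE/dt = 2.415×10^-7 A.
The field is uniform, so I_d,enc = I_d (r/R)² = (2.415×10^-7)(1.27/3.34)² = 3.49×10^-8 A.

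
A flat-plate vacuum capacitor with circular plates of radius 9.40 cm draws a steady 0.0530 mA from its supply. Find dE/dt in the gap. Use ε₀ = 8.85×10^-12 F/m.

2.16×10^8 V/(m·s)

Charge continuity gives I_d = I = 5.30×10^-5 A between the plates.
Inverting I_d = ε₀ A dE/dt gives dE/dt = 5.30×10^-5 / (8.85×10^-12 · 0.02776) = 2.16×10^8 V/(m·s).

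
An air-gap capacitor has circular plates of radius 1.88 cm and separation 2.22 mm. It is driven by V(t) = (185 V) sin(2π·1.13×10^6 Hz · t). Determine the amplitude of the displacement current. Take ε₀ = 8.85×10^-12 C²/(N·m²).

C = ε₀A/d = (8.85×10^-12)(1.110×10^-3)/(2.22×10^-3) = 4.425×10^-12 F; ω = 2πf = 7.100×10^6 rad/s.
I_d = C dV/dt, so |I_d|_max = C V₀ ω = (4.425×10^-12)(185)(7.100×10^6) = 5.81×10^-3 A.

5.81×10^-3 A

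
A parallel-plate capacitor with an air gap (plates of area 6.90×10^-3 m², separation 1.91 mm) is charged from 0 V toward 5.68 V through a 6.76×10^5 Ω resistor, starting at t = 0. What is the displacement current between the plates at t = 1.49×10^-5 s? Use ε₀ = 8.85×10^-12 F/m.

With C = ε₀A/d = (8.85×10^-12)(6.90×10^-3)/(1.91×10^-3) = 3.197×10^-11 F, the time constant is τ = RC = 2.161×10^-5 s, so t/τ = 0.6895 and e^(−t/τ) = 0.5018.
I_d = I_cond = (V₀/R) e^(−t/τ) = (8.402×10^-6)(0.5018) = 4.22×10^-6 A.

4.22×10^-6 A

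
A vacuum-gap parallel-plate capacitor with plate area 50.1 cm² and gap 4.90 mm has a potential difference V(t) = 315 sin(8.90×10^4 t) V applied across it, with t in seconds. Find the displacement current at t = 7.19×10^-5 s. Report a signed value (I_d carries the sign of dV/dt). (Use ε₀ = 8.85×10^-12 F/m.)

dE/dt = (V₀ω/d)·cos(ωt) with ωt = 6.3991 rad: (315)(8.90×10^4)(0.9933)/(4.90×10^-3) = 5.683×10^9 V/(m·s).
I_d = ε₀ A dE/dt = (8.85×10^-12)(5.01×10^-3)(5.683×10^9) = 2.52×10^-4 A.

2.52×10^-4 A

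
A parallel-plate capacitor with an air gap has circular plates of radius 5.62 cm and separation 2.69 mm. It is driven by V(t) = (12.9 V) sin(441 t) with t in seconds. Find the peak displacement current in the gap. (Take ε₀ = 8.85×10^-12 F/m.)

1.86×10^-7 A

(dE/dt)_max = V₀ω/d = 2.115×10^6 V/(m·s); ω = 441 rad/s.
I_d,max = ε₀ A (dE/dt)_max = (8.85×10^-12)(9.923×10^-3)(2.115×10^6) = 1.86×10^-7 A.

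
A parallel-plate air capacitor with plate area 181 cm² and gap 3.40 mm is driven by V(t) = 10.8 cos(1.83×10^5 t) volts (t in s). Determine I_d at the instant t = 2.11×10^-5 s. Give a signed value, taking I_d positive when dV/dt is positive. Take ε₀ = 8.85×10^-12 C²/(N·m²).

6.14×10^-5 A

dV/dt = (10.8)(1.83×10^5)·−sin(3.8613) = 1.303×10^6 V/s.
I_d = C dV/dt with C = ε₀A/d = (8.85×10^-12)(0.0181)/(3.40×10^-3) = 4.711×10^-11 F, so I_d = (4.711×10^-11)(1.303×10^6) = 6.14×10^-5 A.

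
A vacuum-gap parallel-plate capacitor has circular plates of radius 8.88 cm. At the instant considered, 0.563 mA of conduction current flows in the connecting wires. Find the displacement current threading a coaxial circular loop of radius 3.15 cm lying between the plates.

Between the plates the displacement current equals the wire current: I_d = 0.563 mA = 5.63×10^-4 A.
Through an area πr² the displacement current is I_d·(πr²/πR²) = I_d (r/R)² = 7.08×10^-5 A.

7.08×10^-5 A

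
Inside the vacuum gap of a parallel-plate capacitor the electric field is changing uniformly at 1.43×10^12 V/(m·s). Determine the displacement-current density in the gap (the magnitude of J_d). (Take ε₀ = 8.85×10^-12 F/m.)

12.7 A/m²

J_d = ε₀ ∂E/∂t, so J_d = 12.7 A/m².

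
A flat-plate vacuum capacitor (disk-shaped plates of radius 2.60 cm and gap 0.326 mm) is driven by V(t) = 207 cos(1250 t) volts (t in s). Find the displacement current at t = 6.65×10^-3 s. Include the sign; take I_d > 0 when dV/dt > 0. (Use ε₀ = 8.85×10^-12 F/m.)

dE/dt = (V₀ω/d)·−sin(ωt) with ωt = 8.3125 rad: (207)(1250)(-0.8967)/(3.26×10^-4) = -7.117×10^8 V/(m·s).
I_d = ε₀ A dE/dt = (8.85×10^-12)(2.124×10^-3)(-7.117×10^8) = -1.34×10^-5 A.

-1.34×10^-5 A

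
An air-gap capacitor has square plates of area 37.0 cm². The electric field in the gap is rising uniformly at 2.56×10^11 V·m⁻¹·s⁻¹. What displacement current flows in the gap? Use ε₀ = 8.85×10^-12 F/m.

8.38×10^-3 A

I_d = ε₀ A (dE/dt) = (8.85×10^-12)(3.70×10^-3 m²)(2.56×10^11) = 8.38×10^-3 A.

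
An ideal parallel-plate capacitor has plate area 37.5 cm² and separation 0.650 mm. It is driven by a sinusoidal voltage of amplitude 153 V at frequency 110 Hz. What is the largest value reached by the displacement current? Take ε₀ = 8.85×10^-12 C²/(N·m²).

5.40×10^-6 A

The displacement current equals the conduction current C dV/dt, which peaks at C V₀ ω.
With C = ε₀A/d = (8.85×10^-12)(3.75×10^-3)/(6.50×10^-4) = 5.106×10^-11 F and ω = 2πf = 691.2 rad/s, I_d,max = (5.106×10^-11)(153)(691.2) = 5.40×10^-6 A.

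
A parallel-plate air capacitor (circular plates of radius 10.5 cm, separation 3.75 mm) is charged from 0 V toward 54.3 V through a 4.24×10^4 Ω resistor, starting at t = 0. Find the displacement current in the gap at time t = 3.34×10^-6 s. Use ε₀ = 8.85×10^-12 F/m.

4.89×10^-4 A

C = ε₀A/d = (8.85×10^-12)(0.03464)/(3.75×10^-3) = 8.175×10^-11 F, so τ = RC = 3.466×10^-6 s.
The conduction current is I(t) = (V₀/R) e^(−t/τ), and the displacement current between the plates equals it.
t/τ = 0.9636; I_d = (54.3/4.24×10^4) · e^(−0.9636) = (1.281×10^-3)(0.3815) = 4.89×10^-4 A.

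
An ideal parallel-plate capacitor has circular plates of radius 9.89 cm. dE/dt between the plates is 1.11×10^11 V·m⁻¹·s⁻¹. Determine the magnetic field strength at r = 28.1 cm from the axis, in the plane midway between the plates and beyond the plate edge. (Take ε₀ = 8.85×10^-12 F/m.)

2.15×10^-8 T

Total displacement current: I_d = ε₀(πR²)(dE/dt) = (8.85×10^-12)(0.03073)(1.11×10^11) = 0.03019 A.
For r ≥ R the full I_d is enclosed: B = μ₀ I_d/(2πr) = (4π×10^-7)(0.03019)/(2π·0.281) = 2.15×10^-8 T.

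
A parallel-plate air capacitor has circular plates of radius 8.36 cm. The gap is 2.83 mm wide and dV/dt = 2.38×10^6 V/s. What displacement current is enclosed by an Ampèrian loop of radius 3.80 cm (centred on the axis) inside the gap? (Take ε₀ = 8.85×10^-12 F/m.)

3.38×10^-5 A

With E = V/d, dE/dt = 8.410×10^8 V/(m·s) and πR² = 0.02196 m², giving I_d = ε₀ πR² dE/dt = 1.634×10^-4 A.
Through an area πr² the displacement current is I_d·(πr²/πR²) = I_d (r/R)² = 3.38×10^-5 A.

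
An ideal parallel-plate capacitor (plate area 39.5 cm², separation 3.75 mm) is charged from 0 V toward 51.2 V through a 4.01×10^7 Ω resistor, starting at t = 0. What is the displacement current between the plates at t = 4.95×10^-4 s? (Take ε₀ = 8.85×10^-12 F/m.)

3.40×10^-7 A

C = ε₀A/d = (8.85×10^-12)(3.95×10^-3)/(3.75×10^-3) = 9.322×10^-12 F and τ = RC = 3.738×10^-4 s. I_d in the gap equals the RC charging current.
I_d(t) = (V₀/R) e^(−t/τ) = 1.277×10^-6 · e^(−1.324) = 3.40×10^-7 A.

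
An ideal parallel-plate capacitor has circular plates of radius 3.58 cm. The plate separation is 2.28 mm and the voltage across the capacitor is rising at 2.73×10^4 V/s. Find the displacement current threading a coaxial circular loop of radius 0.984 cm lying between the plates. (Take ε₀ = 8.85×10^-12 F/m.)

3.22×10^-8 A

dE/dt = (dV/dt)/d = 1.197×10^7 V/(m·s); I_d = ε₀(πR²)(dE/dt) = (8.85×10^-12)(4.026×10^-3)(1.197×10^7) = 4.265×10^-7 A.
Through an area πr² the displacement current is I_d·(πr²/πR²) = I_d (r/R)² = 3.22×10^-8 A.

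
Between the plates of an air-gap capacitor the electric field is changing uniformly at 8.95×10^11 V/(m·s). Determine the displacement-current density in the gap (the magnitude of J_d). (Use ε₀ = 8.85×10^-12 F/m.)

7.92 A/m²

J_d = ε₀ ∂E/∂t, so J_d = 7.92 A/m².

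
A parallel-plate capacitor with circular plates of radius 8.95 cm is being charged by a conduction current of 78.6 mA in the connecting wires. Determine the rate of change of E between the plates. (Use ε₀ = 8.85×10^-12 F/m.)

The displacement current between the plates equals the conduction current, I_d = 78.6 mA.
Since I_d = ε₀ A dE/dt, dE/dt = I_d/(ε₀A) = (0.0786)/((8.85×10^-12)(0.02516)) = 3.53×10^11 V/(m·s).

3.53×10^11 V/(m·s)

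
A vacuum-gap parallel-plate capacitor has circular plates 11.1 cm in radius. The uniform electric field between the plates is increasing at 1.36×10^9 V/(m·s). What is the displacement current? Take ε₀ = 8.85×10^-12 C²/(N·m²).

With a uniform field, Φ_E = EA, so I_d = ε₀ A dE/dt = 4.66×10^-4 A.

4.66×10^-4 A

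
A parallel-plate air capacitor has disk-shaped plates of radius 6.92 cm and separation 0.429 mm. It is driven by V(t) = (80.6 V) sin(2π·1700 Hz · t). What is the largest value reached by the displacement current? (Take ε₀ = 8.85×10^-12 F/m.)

The displacement current equals the conduction current C dV/dt, which peaks at C V₀ ω.
With C = ε₀A/d = (8.85×10^-12)(0.01504)/(4.29×10^-4) = 3.103×10^-10 F and ω = 2πf = 1.068×10^4 rad/s, I_d,max = (3.103×10^-10)(80.6)(1.068×10^4) = 2.67×10^-4 A.

2.67×10^-4 A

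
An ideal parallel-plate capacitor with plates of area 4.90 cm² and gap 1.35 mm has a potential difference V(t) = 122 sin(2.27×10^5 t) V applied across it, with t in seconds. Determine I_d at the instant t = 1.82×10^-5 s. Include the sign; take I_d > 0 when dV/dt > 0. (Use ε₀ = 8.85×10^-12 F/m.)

C = ε₀A/d = (8.85×10^-12)(4.90×10^-4)/(1.35×10^-3) = 3.212×10^-12 F. dV/dt = V₀ω·cos(ωt); at ωt = 4.1314 rad this factor is -0.5489.
I_d = C dV/dt = (3.212×10^-12)(122)(2.27×10^5)(-0.5489) = -4.88×10^-5 A.

-4.88×10^-5 A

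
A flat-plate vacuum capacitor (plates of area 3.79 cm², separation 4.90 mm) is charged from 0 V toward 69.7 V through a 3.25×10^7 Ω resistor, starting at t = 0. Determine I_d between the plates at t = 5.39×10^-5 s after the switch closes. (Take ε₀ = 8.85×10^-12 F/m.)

1.90×10^-7 A

With C = ε₀A/d = (8.85×10^-12)(3.79×10^-4)/(4.90×10^-3) = 6.845×10^-13 F, the time constant is τ = RC = 2.225×10^-5 s, so t/τ = 2.422 and e^(−t/τ) = 0.08874.
I_d = I_cond = (V₀/R) e^(−t/τ) = (2.145×10^-6)(0.08874) = 1.90×10^-7 A.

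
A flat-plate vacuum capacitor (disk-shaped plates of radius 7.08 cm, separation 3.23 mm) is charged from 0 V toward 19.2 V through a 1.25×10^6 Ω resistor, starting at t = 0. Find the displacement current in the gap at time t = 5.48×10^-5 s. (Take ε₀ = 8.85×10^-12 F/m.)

5.56×10^-6 A

With C = ε₀A/d = (8.85×10^-12)(0.01575)/(3.23×10^-3) = 4.315×10^-11 F, the time constant is τ = RC = 5.394×10^-5 s, so t/τ = 1.016 and e^(−t/τ) = 0.3620.
I_d = I_cond = (V₀/R) e^(−t/τ) = (1.536×10^-5)(0.3620) = 5.56×10^-6 A.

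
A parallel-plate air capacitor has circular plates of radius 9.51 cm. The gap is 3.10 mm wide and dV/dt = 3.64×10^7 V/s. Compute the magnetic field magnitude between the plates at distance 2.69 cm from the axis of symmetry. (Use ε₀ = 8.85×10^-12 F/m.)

I_d = C dV/dt with C = ε₀πR²/d = 8.111×10^-11 F, so I_d = (8.111×10^-11)(3.64×10^7) = 2.952×10^-3 A.
An Ampèrian loop of radius r encloses a fraction (r/R)² of I_d. Then B·2πr = μ₀ I_d (r/R)², giving B = μ₀ I_d r/(2πR²) = 1.76×10^-9 T.

1.76×10^-9 T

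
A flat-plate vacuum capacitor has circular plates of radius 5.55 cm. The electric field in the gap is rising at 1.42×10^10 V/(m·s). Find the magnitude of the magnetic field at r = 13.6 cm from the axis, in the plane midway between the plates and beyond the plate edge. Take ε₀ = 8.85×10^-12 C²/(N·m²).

1.79×10^-9 T

Total displacement current: I_d = ε₀(πR²)(dE/dt) = (8.85×10^-12)(9.677×10^-3)(1.42×10^10) = 1.216×10^-3 A.
With r > R the enclosed displacement current is the full I_d; B = μ₀ I_d / (2πr) = 1.79×10^-9 T.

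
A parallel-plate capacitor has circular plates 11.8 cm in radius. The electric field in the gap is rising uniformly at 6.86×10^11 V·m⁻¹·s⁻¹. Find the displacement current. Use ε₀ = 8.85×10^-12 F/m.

0.266 A

I_d = ε₀ A (dE/dt) = (8.85×10^-12)(0.04374 m²)(6.86×10^11) = 0.266 A.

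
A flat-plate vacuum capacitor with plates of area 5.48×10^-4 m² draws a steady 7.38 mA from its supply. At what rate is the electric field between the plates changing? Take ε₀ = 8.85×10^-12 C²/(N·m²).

Charge continuity gives I_d = I = 7.38×10^-3 A between the plates.
Then dE/dt = I_d/(ε₀A) = 1.52×10^12 V/(m·s).

1.52×10^12 V/(m·s)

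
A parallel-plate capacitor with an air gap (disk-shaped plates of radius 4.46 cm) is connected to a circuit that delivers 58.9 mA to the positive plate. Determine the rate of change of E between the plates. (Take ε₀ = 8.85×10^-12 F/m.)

By continuity, I_d in the gap equals the 58.9 mA flowing in the wire.
Inverting I_d = ε₀ A dE/dt gives dE/dt = 0.0589 / (8.85×10^-12 · 6.249×10^-3) = 1.07×10^12 V/(m·s).

1.07×10^12 V/(m·s)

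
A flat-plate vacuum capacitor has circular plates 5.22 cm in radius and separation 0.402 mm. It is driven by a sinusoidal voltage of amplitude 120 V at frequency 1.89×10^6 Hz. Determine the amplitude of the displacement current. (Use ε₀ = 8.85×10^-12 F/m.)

The displacement current equals the conduction current C dV/dt, which peaks at C V₀ ω.
With C = ε₀A/d = (8.85×10^-12)(8.560×10^-3)/(4.02×10^-4) = 1.884×10^-10 F and ω = 2πf = 1.188×10^7 rad/s, I_d,max = (1.884×10^-10)(120)(1.188×10^7) = 0.269 A.

0.269 A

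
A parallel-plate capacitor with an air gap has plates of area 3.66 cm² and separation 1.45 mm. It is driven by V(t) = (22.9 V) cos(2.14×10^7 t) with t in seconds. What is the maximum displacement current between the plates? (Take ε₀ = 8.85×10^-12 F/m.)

1.09×10^-3 A

(dE/dt)_max = V₀ω/d = 3.380×10^11 V/(m·s); ω = 2.14×10^7 rad/s.
I_d,max = ε₀ A (dE/dt)_max = (8.85×10^-12)(3.66×10^-4)(3.380×10^11) = 1.09×10^-3 A.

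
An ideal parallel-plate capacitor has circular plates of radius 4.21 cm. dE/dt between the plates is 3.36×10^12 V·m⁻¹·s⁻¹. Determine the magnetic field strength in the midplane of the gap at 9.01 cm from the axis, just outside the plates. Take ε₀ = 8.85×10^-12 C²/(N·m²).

I_d = ε₀ dΦ_E/dt = ε₀ πR² (dE/dt) = (8.85×10^-12)(5.568×10^-3)(3.36×10^12) = 0.1656 A through the full plate area.
Outside the plates the loop encloses all of I_d, so B·2πr = μ₀ I_d and B = 3.68×10^-7 T.

3.68×10^-7 T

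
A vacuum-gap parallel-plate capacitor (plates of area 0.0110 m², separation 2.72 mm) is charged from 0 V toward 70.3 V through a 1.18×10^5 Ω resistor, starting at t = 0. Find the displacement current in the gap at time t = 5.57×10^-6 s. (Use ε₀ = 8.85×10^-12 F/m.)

C = ε₀A/d = (8.85×10^-12)(0.0110)/(2.72×10^-3) = 3.579×10^-11 F and τ = RC = 4.223×10^-6 s. I_d in the gap equals the RC charging current.
I_d(t) = (V₀/R) e^(−t/τ) = 5.958×10^-4 · e^(−1.319) = 1.59×10^-4 A.

1.59×10^-4 A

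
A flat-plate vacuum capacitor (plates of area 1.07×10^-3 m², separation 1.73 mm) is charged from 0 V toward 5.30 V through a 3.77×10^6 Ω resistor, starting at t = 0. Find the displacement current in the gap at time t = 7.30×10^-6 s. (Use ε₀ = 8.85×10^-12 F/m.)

C = ε₀A/d = (8.85×10^-12)(1.07×10^-3)/(1.73×10^-3) = 5.474×10^-12 F and τ = RC = 2.064×10^-5 s. I_d in the gap equals the RC charging current.
I_d(t) = (V₀/R) e^(−t/τ) = 1.406×10^-6 · e^(−0.3537) = 9.87×10^-7 A.

9.87×10^-7 A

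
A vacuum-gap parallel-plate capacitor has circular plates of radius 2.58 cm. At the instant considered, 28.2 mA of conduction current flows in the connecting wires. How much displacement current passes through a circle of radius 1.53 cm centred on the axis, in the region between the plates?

By continuity the displacement current in the gap matches the conduction current: I_d = 0.0282 A.
The field is uniform, so I_d,enc = I_d (r/R)² = (0.0282)(1.53/2.58)² = 9.92×10^-3 A.

9.92×10^-3 A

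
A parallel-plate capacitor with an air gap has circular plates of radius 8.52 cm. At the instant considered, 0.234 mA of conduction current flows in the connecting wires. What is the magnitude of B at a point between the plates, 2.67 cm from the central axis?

Between the plates the displacement current equals the wire current: I_d = 0.234 mA = 2.34×10^-4 A.
An Ampèrian loop of radius r encloses a fraction (r/R)² of I_d. Then B·2πr = μ₀ I_d (r/R)², giving B = μ₀ I_d r/(2πR²) = 1.72×10^-10 T.

1.72×10^-10 T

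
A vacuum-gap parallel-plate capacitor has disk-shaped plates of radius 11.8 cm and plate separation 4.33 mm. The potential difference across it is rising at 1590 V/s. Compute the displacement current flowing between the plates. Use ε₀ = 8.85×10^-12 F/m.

The field between the plates is E = V/d, so dE/dt = (1590)/(4.33×10^-3 m) = 3.672×10^5 V/(m·s).
I_d = ε₀ A (dE/dt) = (8.85×10^-12)(0.04374)(3.672×10^5) = 1.42×10^-7 A.

1.42×10^-7 A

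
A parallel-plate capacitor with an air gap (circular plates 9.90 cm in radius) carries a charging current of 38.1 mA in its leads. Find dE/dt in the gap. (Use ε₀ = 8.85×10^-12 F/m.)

By continuity, I_d in the gap equals the 38.1 mA flowing in the wire.
Then dE/dt = I_d/(ε₀A) = 1.40×10^11 V/(m·s).

1.40×10^11 V/(m·s)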